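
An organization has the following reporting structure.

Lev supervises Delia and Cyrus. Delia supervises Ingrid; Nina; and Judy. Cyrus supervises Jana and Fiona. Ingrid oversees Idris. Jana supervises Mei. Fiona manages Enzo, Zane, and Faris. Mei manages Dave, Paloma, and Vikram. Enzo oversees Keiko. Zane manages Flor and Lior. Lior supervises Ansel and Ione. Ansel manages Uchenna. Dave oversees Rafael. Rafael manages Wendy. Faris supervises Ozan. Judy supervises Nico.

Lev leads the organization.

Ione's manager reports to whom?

Zane

Ione reports to Lior, and Lior reports to Zane. So Ione's skip-level manager is Zane.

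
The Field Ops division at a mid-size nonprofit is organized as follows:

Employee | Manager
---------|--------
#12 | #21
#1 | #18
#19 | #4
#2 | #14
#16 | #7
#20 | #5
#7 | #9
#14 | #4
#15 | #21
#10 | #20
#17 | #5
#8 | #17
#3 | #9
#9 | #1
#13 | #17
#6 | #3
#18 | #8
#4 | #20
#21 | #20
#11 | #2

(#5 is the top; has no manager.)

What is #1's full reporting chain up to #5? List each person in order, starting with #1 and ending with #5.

#1 -> #18 -> #8 -> #17 -> #5

#1 reports to #18. #18 reports to #8. #8 reports to #17. #17 reports to #5. #5 is at the top.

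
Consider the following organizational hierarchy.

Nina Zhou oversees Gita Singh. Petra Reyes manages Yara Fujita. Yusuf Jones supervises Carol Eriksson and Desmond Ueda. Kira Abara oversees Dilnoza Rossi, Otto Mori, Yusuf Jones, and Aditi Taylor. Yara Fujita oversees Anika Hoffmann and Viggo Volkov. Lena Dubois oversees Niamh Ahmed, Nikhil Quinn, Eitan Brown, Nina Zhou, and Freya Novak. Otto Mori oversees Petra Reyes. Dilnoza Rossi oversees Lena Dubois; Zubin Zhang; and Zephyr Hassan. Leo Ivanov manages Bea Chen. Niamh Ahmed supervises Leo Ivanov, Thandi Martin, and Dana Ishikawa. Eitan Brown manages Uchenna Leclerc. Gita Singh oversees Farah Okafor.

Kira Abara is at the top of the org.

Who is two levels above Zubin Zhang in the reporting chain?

Zubin Zhang reports to Dilnoza Rossi, and Dilnoza Rossi reports to Kira Abara. So Zubin Zhang's skip-level manager is Kira Abara.

Kira Abara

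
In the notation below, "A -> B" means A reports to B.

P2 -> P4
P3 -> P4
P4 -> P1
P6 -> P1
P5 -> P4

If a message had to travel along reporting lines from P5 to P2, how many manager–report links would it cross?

P5 is 1 level below P4, and P2 is 1 level below P4 (their lowest common manager). The shortest path runs up from P5 to P4 and back down to P2: 1 + 1 = 2 links.

2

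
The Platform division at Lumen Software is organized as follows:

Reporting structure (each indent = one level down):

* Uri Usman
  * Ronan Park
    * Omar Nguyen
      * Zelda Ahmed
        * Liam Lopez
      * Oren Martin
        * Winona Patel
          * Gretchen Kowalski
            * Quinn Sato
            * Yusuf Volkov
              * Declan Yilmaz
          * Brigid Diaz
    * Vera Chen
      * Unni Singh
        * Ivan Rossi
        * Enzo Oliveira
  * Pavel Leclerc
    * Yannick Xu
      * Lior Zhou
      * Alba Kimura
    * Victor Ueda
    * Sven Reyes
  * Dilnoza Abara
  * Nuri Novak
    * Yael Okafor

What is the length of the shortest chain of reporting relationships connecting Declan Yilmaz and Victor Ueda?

Declan Yilmaz is 7 levels below Uri Usman, and Victor Ueda is 2 levels below Uri Usman (their lowest common manager). The shortest path runs up from Declan Yilmaz to Uri Usman and back down to Victor Ueda: 7 + 2 = 9 links.

9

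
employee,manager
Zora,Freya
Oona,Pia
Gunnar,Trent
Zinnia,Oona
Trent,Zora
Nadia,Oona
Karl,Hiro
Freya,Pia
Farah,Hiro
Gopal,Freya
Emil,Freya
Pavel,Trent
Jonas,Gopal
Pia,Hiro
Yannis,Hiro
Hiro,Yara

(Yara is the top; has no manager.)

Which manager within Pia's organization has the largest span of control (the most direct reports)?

Freya

Direct-report counts within Pia's organization: Pia has 2; Freya has 3; Gopal has 1; Zora has 1; Trent has 2; Oona has 2. The largest is 3, held by Freya.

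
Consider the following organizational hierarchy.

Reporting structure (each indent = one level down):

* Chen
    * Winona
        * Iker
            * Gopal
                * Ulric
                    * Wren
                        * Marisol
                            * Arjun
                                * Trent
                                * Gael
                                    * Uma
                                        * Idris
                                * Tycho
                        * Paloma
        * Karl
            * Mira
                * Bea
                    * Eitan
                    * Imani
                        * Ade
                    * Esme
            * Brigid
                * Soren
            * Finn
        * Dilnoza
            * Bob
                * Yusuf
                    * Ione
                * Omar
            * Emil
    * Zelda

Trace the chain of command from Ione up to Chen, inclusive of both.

Ione -> Yusuf -> Bob -> Dilnoza -> Winona -> Chen

Ione reports to Yusuf. Yusuf reports to Bob. Bob reports to Dilnoza. Dilnoza reports to Winona. Winona reports to Chen. Chen is at the top.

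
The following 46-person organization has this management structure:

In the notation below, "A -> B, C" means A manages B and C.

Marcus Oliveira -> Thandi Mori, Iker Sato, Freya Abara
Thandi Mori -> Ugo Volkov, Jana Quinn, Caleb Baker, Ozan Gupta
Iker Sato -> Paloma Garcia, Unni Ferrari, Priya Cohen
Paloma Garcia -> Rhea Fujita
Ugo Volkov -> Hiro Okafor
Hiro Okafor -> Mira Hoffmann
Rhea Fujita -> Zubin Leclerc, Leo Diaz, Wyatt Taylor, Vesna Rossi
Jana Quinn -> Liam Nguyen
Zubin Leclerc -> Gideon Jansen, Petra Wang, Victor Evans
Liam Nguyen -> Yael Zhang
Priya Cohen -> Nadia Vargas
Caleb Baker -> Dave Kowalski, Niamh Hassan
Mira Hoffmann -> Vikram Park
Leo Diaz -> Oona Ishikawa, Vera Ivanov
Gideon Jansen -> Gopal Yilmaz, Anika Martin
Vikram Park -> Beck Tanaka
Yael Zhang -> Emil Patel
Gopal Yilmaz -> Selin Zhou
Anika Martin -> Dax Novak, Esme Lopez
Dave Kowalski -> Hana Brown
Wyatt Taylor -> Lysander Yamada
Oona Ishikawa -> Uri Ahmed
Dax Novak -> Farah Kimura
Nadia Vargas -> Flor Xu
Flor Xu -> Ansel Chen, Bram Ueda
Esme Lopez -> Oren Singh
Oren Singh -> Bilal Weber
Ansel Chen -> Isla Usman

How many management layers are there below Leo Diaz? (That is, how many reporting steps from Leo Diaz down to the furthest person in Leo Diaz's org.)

The longest chain under Leo Diaz runs Leo Diaz → Oona Ishikawa → Uri Ahmed, which is 2 levels below Leo Diaz.

2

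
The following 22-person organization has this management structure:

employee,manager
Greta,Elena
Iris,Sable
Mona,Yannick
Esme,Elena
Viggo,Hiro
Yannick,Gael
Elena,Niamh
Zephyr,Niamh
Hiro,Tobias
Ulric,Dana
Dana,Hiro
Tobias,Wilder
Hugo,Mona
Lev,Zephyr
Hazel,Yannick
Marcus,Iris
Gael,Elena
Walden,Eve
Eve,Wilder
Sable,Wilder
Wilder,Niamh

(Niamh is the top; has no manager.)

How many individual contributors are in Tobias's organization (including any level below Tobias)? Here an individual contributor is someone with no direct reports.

The people in Tobias's organization with no one reporting to them are Viggo, Ulric. That is 2.

2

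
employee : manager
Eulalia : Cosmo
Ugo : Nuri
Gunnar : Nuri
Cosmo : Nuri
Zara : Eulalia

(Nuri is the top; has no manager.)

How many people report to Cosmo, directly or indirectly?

Cosmo directly manages Eulalia. Under Eulalia: Zara (1). That's 2 in total.

2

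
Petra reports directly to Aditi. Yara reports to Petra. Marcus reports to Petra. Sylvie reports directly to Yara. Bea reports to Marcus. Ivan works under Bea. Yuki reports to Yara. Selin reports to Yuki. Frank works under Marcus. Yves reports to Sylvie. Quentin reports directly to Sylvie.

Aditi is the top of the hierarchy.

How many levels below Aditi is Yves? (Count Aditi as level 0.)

4

Chain from Yves up to Aditi: Yves → Sylvie → Yara → Petra → Aditi. That is 4 steps up, so Yves is 4 levels below Aditi.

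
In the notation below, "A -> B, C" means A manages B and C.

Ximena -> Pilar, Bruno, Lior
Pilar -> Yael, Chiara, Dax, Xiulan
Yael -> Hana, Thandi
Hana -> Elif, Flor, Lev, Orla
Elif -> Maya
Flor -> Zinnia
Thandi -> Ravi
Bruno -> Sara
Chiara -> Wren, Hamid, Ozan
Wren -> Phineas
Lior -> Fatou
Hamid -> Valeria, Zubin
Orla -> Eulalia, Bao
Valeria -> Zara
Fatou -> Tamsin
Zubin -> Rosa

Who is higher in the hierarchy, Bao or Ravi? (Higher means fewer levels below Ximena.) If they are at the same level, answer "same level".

Bao is 5 levels below Ximena; Ravi is 4. Ravi is higher.

Ravi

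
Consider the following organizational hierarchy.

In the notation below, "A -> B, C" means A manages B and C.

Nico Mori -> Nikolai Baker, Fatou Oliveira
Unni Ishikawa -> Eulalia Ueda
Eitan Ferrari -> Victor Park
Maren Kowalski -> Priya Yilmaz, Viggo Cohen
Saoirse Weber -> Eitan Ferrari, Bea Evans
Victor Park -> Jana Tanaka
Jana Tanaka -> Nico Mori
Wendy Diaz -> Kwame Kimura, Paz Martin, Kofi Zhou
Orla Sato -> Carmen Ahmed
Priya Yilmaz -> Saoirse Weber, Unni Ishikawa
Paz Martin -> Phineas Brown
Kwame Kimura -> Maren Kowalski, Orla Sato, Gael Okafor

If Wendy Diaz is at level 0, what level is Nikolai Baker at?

9

Chain from Nikolai Baker up to Wendy Diaz: Nikolai Baker → Nico Mori → Jana Tanaka → Victor Park → Eitan Ferrari → Saoirse Weber → Priya Yilmaz → Maren Kowalski → Kwame Kimura → Wendy Diaz. That is 9 steps up, so Nikolai Baker is 9 levels below Wendy Diaz.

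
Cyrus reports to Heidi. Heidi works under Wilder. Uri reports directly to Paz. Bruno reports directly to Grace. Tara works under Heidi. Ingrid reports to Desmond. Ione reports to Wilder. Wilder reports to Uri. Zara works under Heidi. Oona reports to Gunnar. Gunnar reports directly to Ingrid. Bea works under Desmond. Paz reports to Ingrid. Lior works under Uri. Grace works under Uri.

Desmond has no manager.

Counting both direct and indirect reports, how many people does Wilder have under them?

Wilder directly manages Heidi, Ione. Under Heidi: Cyrus, Tara, Zara (3). Ione has no reports. So Wilder's organization is 2 direct reports plus everyone under them: 4 + 1 = 5.

5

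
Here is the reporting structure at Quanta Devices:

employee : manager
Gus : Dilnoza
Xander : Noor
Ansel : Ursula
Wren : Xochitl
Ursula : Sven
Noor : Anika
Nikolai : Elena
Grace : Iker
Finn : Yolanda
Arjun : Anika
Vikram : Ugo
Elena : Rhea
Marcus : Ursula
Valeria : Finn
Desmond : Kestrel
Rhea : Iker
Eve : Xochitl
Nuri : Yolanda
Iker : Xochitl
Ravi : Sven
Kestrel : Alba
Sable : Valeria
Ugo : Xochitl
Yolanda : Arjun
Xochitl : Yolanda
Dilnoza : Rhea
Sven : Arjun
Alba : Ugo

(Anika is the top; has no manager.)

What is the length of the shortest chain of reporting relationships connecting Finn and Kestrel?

5

Finn is 1 level below Yolanda, and Kestrel is 4 levels below Yolanda (their lowest common manager). The shortest path runs up from Finn to Yolanda and back down to Kestrel: 1 + 4 = 5 links.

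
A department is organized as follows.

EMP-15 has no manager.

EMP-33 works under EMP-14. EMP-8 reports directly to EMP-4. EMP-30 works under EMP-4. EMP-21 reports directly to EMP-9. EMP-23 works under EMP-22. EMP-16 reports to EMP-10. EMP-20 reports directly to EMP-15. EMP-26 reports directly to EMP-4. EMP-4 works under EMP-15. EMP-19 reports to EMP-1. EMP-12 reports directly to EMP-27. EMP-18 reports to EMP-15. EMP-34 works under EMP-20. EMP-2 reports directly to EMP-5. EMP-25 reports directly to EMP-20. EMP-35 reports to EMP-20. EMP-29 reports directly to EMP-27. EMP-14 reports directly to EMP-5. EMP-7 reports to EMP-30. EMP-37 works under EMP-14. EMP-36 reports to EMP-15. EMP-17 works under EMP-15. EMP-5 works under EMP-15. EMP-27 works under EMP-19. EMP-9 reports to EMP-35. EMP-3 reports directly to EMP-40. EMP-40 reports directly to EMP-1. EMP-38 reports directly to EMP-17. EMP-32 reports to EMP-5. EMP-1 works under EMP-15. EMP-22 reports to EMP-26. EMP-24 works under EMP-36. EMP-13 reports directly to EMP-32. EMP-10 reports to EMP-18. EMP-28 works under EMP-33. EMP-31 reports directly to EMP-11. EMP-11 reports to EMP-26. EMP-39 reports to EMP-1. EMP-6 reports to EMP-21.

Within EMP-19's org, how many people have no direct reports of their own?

2

The people in EMP-19's organization with no one reporting to them are EMP-12, EMP-29. That is 2.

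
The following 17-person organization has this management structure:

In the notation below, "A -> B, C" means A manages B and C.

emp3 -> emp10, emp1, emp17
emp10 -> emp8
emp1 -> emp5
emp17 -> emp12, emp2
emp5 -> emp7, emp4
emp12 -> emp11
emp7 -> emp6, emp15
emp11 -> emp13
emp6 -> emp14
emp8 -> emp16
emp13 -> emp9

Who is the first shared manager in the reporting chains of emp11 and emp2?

emp11's chain of managers is emp12, emp17, emp3. emp2's chain of managers is emp17, emp3. The first manager that appears in both chains is emp17.

emp17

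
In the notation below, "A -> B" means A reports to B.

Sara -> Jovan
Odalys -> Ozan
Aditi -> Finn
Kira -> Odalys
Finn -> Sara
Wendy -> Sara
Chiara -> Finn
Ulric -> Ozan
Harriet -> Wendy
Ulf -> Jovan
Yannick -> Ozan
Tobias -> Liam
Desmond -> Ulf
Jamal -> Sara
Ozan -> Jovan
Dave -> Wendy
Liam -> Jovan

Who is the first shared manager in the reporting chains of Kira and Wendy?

Jovan

Kira's chain of managers is Odalys, Ozan, Jovan. Wendy's chain of managers is Sara, Jovan. The first manager that appears in both chains is Jovan.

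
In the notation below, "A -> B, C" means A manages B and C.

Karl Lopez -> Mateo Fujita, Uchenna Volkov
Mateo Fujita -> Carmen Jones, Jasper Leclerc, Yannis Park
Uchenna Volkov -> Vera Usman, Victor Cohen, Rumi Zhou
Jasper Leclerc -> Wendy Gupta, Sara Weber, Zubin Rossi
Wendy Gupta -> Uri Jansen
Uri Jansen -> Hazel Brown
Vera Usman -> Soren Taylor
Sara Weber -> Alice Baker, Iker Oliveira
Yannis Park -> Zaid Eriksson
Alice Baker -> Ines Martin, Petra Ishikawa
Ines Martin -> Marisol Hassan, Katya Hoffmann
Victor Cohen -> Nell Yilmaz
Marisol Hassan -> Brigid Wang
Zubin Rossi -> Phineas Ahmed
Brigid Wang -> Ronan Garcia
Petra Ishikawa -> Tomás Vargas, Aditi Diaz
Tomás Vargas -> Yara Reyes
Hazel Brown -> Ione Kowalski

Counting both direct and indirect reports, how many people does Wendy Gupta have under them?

3

Wendy Gupta directly manages Uri Jansen. Under Uri Jansen: Hazel Brown, Ione Kowalski (2). That's 3 in total.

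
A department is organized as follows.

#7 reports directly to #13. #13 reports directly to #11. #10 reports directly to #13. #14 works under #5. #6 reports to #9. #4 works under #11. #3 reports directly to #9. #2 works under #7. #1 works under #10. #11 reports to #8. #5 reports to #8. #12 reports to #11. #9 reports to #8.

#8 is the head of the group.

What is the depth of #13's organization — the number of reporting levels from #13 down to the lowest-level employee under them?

2

The longest chain under #13 runs #13 → #7 → #2, which is 2 levels below #13.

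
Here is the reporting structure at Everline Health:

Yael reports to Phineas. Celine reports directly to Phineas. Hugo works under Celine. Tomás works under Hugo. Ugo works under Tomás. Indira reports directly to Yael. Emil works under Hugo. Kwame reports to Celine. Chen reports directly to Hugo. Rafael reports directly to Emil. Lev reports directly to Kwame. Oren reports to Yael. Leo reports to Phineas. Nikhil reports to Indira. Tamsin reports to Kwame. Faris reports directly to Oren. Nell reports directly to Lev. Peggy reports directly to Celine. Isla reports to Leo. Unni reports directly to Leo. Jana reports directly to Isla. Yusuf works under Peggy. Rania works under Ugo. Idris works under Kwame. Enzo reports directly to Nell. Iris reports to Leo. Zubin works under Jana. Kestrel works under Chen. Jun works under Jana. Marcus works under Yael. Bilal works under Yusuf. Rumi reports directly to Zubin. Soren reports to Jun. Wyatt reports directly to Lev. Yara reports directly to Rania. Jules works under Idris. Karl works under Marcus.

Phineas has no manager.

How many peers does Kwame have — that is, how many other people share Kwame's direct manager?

2

Kwame reports to Celine. Celine's other direct reports are Hugo, Peggy — 2 peers.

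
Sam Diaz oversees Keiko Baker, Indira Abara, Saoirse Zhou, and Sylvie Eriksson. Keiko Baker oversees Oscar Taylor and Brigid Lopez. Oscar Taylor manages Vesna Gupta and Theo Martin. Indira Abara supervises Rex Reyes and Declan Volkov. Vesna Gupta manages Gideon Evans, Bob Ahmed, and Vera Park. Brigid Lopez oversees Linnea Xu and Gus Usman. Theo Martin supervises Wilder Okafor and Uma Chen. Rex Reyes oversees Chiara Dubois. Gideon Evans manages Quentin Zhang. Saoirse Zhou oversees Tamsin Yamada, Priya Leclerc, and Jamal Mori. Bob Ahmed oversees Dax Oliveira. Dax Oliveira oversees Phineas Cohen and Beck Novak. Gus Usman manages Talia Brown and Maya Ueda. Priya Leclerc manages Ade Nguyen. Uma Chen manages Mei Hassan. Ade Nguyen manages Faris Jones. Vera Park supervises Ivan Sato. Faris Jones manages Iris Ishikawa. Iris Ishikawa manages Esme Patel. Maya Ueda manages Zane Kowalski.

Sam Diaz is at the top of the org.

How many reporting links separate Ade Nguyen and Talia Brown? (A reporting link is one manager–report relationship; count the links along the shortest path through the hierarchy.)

Ade Nguyen is 3 levels below Sam Diaz, and Talia Brown is 4 levels below Sam Diaz (their lowest common manager). The shortest path runs up from Ade Nguyen to Sam Diaz and back down to Talia Brown: 3 + 4 = 7 links.

7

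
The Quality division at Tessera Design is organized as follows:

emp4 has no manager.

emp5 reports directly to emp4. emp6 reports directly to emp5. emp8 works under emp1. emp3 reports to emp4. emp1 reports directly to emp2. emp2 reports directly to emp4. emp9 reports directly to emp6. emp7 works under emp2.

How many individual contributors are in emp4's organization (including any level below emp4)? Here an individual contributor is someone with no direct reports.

4

The people in emp4's organization with no one reporting to them are emp3, emp7, emp8, emp9. That is 4.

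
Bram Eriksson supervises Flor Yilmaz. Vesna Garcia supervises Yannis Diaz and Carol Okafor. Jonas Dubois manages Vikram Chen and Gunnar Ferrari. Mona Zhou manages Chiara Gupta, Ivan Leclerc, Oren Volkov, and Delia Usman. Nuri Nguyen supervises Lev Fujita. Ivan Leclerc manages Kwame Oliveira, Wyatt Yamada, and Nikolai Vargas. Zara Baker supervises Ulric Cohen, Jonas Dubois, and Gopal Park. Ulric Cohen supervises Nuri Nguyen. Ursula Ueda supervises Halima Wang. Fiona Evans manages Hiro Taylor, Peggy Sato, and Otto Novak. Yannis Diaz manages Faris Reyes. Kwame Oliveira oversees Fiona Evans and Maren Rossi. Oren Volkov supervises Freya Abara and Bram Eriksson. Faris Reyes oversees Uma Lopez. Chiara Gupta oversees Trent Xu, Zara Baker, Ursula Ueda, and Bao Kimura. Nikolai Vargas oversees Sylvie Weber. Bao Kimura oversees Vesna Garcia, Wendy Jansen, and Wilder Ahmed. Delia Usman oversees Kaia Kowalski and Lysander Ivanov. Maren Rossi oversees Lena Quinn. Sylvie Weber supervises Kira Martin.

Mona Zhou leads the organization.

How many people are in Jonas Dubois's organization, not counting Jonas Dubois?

2

Jonas Dubois directly manages Vikram Chen, Gunnar Ferrari. Vikram Chen has no reports. Gunnar Ferrari has no reports. So Jonas Dubois's organization is 2 direct reports plus everyone under them: 1 + 1 = 2.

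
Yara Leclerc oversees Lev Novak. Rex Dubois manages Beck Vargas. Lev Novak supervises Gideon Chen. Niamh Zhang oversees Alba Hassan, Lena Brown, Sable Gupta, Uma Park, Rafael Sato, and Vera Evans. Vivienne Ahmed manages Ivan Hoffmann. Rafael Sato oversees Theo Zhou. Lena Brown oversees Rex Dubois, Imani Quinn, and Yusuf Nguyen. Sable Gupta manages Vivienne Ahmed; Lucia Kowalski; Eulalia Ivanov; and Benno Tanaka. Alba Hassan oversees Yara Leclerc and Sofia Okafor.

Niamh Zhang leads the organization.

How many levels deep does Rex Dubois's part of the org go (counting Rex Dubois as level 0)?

The longest chain under Rex Dubois runs Rex Dubois → Beck Vargas, which is 1 level below Rex Dubois.

1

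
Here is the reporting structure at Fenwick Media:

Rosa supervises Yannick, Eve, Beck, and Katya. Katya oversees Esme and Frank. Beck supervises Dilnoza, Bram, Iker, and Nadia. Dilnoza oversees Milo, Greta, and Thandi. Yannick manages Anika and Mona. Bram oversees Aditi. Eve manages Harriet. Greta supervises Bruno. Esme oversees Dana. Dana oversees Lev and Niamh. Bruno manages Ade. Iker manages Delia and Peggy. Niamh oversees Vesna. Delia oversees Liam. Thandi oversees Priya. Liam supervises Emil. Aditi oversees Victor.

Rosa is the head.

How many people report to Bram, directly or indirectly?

Bram directly manages Aditi. Under Aditi: Victor (1). That's 2 in total.

2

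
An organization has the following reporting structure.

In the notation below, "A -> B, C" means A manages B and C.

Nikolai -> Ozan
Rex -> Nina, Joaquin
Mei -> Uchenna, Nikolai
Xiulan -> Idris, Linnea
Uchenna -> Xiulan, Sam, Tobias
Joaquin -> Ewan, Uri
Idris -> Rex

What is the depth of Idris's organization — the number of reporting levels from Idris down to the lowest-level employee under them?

The longest chain under Idris runs Idris → Rex → Joaquin → Uri, which is 3 levels below Idris.

3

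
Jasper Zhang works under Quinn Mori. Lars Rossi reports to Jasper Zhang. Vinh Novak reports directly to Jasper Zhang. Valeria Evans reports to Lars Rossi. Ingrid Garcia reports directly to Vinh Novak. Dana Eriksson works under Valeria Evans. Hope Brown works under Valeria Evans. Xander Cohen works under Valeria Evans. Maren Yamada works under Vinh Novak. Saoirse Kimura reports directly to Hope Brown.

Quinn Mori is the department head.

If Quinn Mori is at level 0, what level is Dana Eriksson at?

4

Chain from Dana Eriksson up to Quinn Mori: Dana Eriksson → Valeria Evans → Lars Rossi → Jasper Zhang → Quinn Mori. That is 4 steps up, so Dana Eriksson is 4 levels below Quinn Mori.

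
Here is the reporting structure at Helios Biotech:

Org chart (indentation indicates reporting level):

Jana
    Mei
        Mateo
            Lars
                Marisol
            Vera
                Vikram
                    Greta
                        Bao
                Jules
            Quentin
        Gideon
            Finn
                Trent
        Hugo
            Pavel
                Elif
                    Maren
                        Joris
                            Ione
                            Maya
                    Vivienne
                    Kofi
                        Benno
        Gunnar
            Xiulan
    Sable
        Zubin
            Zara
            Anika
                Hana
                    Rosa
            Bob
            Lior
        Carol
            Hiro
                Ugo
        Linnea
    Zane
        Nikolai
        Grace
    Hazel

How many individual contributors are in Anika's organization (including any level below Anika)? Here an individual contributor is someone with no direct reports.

The only person in Anika's organization with no one reporting to them is Rosa. That is 1.

1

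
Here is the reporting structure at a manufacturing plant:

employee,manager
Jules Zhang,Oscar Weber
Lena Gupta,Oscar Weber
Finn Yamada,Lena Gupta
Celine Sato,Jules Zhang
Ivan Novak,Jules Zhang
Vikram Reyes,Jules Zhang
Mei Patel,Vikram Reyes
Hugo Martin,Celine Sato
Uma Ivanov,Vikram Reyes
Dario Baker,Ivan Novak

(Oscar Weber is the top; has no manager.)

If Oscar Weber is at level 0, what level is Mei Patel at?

Chain from Mei Patel up to Oscar Weber: Mei Patel → Vikram Reyes → Jules Zhang → Oscar Weber. That is 3 steps up, so Mei Patel is 3 levels below Oscar Weber.

3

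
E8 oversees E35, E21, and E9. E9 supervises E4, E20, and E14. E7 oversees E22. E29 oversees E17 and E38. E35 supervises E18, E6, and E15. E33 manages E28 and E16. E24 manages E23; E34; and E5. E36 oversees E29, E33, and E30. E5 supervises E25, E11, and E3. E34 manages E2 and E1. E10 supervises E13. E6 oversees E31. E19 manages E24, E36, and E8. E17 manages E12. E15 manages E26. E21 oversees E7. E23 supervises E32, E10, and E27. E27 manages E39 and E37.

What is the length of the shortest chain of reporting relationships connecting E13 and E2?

5

E13 is 3 levels below E24, and E2 is 2 levels below E24 (their lowest common manager). The shortest path runs up from E13 to E24 and back down to E2: 3 + 2 = 5 links.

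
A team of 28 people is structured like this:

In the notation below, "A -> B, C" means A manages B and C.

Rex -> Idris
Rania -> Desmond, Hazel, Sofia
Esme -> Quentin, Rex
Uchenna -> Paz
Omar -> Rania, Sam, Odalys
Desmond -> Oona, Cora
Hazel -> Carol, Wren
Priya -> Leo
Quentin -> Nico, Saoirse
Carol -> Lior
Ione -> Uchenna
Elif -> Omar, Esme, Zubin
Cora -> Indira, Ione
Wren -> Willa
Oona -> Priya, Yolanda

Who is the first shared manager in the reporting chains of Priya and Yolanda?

Oona

Priya's chain of managers is Oona, Desmond, Rania, Omar, Elif. Yolanda's chain of managers is Oona, Desmond, Rania, Omar, Elif. The first manager that appears in both chains is Oona.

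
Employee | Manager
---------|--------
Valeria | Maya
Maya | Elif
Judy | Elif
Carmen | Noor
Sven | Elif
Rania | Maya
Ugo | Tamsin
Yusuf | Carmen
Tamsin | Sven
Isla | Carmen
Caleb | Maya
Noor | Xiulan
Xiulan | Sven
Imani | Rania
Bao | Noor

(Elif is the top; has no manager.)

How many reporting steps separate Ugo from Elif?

3

Chain from Ugo up to Elif: Ugo → Tamsin → Sven → Elif. That is 3 steps up, so Ugo is 3 levels below Elif.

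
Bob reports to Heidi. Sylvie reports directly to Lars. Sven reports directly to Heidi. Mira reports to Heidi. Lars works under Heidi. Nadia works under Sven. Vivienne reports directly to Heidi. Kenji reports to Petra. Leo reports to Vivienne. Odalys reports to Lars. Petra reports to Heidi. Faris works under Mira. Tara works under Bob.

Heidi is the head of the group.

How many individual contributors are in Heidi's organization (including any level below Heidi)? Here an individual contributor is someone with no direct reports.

The people in Heidi's organization with no one reporting to them are Faris, Leo, Tara, Nadia, Kenji, Odalys, Sylvie. That is 7.

7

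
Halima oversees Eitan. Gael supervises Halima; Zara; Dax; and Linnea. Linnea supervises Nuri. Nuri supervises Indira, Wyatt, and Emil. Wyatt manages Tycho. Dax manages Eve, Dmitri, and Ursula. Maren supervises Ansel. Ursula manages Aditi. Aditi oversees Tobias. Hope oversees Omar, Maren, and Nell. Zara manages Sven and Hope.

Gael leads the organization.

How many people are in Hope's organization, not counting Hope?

4

Hope directly manages Maren, Nell, Omar. Under Maren: Ansel (1). Nell has no reports. Omar has no reports. So Hope's organization is 3 direct reports plus everyone under them: 2 + 1 + 1 = 4.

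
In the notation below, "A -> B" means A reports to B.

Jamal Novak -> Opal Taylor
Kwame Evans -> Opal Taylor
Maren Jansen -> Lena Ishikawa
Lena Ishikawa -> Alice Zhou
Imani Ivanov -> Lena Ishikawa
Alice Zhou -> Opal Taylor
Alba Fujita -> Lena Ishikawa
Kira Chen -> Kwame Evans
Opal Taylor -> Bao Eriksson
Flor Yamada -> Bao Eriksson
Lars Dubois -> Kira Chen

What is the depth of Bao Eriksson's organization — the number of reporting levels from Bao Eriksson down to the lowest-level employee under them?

The longest chain under Bao Eriksson runs Bao Eriksson → Opal Taylor → Alice Zhou → Lena Ishikawa → Imani Ivanov, which is 4 levels below Bao Eriksson.

4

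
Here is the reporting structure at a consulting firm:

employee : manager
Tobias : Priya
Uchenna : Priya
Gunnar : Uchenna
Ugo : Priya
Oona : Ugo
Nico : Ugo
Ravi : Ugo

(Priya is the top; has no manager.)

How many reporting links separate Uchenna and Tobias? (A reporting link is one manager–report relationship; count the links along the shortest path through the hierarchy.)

2

Uchenna is 1 level below Priya, and Tobias is 1 level below Priya (their lowest common manager). The shortest path runs up from Uchenna to Priya and back down to Tobias: 1 + 1 = 2 links.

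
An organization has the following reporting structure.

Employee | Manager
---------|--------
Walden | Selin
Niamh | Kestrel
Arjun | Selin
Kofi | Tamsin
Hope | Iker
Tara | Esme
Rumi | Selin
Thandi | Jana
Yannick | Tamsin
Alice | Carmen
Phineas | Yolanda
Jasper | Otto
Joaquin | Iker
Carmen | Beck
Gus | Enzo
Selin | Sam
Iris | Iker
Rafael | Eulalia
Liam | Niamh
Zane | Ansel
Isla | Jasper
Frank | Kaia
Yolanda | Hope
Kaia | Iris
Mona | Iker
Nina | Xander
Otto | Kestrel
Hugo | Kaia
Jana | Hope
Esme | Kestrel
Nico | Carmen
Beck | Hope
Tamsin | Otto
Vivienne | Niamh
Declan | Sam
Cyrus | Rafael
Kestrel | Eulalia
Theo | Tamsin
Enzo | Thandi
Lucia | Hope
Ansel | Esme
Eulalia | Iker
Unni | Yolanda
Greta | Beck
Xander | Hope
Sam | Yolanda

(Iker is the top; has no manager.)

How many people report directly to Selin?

3

Selin directly manages Arjun, Walden, Rumi. That is 3 direct reports.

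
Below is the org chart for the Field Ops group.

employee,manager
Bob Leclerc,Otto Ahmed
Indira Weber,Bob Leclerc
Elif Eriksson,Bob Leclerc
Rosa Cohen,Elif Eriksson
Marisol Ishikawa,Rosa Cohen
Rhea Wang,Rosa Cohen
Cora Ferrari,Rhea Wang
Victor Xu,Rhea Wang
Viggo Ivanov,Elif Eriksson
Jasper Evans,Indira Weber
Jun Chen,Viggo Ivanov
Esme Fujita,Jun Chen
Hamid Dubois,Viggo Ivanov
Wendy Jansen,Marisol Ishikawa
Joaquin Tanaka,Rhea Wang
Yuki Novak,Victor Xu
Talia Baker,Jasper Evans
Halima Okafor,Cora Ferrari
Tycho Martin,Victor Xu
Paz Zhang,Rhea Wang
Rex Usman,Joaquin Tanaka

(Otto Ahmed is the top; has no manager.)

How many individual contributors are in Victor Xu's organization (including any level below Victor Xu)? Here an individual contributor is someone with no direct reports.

2

The people in Victor Xu's organization with no one reporting to them are Tycho Martin, Yuki Novak. That is 2.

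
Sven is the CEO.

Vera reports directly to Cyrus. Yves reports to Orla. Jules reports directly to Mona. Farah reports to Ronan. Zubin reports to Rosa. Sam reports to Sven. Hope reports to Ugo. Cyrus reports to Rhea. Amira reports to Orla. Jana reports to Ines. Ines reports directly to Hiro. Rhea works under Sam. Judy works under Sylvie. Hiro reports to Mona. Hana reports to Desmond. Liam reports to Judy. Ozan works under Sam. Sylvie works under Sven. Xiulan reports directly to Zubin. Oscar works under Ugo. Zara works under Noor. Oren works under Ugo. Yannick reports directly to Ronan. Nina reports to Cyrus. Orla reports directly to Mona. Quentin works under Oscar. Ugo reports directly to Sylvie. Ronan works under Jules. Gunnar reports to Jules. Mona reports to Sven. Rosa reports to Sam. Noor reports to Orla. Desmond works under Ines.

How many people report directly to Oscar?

1

Oscar directly manages Quentin. That is 1 direct report.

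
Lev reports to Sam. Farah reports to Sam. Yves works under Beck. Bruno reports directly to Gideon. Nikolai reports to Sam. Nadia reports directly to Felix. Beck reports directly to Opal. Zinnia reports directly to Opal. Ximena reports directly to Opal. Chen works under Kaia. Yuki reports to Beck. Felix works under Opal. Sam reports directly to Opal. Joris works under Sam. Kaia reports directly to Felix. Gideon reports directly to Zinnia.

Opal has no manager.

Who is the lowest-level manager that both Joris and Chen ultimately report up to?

Opal

Joris's chain of managers is Sam, Opal. Chen's chain of managers is Kaia, Felix, Opal. The first manager that appears in both chains is Opal.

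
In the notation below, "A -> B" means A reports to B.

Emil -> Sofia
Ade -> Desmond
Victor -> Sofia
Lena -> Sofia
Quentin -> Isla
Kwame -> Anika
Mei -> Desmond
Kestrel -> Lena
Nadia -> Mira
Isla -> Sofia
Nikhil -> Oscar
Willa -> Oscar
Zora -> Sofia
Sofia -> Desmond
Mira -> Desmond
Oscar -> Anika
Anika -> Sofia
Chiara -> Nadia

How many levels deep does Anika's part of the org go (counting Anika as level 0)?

The longest chain under Anika runs Anika → Oscar → Nikhil, which is 2 levels below Anika.

2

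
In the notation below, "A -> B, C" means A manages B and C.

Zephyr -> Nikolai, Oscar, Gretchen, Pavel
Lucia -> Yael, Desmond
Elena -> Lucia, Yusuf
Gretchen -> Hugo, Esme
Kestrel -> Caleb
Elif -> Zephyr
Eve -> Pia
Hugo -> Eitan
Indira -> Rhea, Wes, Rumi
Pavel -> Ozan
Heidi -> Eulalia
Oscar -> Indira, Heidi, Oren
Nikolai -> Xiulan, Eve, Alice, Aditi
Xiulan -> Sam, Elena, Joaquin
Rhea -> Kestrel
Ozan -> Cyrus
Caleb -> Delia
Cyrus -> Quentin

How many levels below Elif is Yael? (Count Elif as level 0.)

Chain from Yael up to Elif: Yael → Lucia → Elena → Xiulan → Nikolai → Zephyr → Elif. That is 6 steps up, so Yael is 6 levels below Elif.

6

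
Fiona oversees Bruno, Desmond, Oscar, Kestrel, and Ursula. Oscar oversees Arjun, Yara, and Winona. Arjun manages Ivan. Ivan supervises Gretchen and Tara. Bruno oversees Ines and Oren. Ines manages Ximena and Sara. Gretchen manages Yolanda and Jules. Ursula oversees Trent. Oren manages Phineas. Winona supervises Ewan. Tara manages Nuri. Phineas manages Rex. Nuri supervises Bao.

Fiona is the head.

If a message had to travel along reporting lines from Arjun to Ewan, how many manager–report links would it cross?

Arjun is 1 level below Oscar, and Ewan is 2 levels below Oscar (their lowest common manager). The shortest path runs up from Arjun to Oscar and back down to Ewan: 1 + 2 = 3 links.

3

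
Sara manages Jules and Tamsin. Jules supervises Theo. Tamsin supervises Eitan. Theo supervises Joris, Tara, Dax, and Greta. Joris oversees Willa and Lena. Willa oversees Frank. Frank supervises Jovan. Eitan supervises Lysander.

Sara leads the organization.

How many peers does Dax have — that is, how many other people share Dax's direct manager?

3

Dax reports to Theo. Theo's other direct reports are Joris, Tara, Greta — 3 peers.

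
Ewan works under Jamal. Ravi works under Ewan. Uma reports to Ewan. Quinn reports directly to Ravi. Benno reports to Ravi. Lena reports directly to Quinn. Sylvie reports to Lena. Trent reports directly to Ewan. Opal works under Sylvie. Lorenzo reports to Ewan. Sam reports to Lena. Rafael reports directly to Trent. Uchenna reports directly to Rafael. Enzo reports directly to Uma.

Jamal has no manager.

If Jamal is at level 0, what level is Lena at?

Chain from Lena up to Jamal: Lena → Quinn → Ravi → Ewan → Jamal. That is 4 steps up, so Lena is 4 levels below Jamal.

4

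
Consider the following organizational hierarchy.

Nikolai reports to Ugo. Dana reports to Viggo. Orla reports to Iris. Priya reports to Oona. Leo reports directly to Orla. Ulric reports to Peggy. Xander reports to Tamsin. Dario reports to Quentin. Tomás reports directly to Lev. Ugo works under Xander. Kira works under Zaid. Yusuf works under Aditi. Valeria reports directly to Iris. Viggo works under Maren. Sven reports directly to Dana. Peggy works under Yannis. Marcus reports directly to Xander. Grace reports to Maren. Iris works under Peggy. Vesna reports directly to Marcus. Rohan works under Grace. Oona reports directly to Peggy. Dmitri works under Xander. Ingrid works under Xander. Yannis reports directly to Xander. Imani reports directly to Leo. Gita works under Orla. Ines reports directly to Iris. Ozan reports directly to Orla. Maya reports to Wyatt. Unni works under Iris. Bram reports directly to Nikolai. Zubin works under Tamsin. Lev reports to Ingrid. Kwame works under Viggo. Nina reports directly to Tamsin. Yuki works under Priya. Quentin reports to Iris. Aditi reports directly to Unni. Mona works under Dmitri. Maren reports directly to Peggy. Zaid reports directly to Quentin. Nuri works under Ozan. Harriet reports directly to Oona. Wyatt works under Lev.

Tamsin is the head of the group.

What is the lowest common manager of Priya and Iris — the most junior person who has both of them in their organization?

Peggy

Priya's chain of managers is Oona, Peggy, Yannis, Xander, Tamsin. Iris's chain of managers is Peggy, Yannis, Xander, Tamsin. The first manager that appears in both chains is Peggy.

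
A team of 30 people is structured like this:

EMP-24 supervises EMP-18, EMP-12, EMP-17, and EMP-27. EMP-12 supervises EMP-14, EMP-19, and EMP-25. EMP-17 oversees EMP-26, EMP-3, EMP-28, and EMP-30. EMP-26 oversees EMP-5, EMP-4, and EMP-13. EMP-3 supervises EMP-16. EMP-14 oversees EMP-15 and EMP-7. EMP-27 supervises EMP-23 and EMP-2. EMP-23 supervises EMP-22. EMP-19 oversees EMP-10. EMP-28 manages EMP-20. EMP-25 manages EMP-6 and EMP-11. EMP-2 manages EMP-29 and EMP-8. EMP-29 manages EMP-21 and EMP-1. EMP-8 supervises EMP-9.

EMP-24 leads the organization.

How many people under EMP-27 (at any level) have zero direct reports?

4

The people in EMP-27's organization with no one reporting to them are EMP-9, EMP-1, EMP-21, EMP-22. That is 4.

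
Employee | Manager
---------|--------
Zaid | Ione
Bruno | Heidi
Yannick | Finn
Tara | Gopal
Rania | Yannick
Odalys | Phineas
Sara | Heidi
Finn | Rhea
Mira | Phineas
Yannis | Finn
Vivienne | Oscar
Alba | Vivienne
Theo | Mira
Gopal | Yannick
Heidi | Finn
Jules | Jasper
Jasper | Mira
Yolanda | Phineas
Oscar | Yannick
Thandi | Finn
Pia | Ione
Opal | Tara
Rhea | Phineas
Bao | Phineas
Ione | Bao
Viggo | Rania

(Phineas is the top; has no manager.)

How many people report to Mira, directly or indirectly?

3

Mira directly manages Theo, Jasper. Theo has no reports. Under Jasper: Jules (1). So Mira's organization is 2 direct reports plus everyone under them: 1 + 2 = 3.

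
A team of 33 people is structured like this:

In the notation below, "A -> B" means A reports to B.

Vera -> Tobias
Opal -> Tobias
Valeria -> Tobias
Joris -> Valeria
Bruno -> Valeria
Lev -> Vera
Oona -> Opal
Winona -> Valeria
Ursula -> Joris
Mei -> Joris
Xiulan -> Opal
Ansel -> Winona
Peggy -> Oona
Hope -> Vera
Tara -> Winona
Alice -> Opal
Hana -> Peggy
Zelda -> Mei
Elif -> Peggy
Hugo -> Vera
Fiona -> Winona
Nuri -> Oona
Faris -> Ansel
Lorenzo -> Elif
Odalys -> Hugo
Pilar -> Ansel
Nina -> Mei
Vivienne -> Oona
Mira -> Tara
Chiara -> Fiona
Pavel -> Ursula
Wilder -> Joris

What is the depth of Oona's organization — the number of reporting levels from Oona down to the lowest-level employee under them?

3

The longest chain under Oona runs Oona → Peggy → Elif → Lorenzo, which is 3 levels below Oona.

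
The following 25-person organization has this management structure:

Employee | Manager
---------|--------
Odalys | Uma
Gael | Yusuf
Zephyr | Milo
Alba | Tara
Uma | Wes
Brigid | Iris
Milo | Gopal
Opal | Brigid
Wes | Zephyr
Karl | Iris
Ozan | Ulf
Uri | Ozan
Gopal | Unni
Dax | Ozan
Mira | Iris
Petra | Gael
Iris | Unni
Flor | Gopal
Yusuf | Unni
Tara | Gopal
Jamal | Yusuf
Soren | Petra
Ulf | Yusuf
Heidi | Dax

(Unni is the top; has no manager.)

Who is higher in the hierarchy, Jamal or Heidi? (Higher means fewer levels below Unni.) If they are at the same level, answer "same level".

Jamal is 2 levels below Unni; Heidi is 5. Jamal is higher.

Jamal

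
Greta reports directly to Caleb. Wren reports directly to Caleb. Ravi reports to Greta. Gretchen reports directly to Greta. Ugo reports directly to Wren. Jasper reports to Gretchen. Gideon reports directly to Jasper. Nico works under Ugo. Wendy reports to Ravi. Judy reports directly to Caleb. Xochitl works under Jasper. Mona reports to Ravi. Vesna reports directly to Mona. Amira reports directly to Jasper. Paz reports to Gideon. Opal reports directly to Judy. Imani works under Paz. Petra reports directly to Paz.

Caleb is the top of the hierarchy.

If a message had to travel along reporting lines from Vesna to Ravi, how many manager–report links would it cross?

2

Vesna is in Ravi's organization: the chain from Vesna up to Ravi is Vesna → Mona → Ravi, which is 2 links.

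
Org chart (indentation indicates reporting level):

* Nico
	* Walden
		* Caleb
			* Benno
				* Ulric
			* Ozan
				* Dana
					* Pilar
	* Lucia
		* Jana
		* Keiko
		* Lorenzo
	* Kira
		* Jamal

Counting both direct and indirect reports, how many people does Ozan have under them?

Ozan directly manages Dana. Under Dana: Pilar (1). That's 2 in total.

2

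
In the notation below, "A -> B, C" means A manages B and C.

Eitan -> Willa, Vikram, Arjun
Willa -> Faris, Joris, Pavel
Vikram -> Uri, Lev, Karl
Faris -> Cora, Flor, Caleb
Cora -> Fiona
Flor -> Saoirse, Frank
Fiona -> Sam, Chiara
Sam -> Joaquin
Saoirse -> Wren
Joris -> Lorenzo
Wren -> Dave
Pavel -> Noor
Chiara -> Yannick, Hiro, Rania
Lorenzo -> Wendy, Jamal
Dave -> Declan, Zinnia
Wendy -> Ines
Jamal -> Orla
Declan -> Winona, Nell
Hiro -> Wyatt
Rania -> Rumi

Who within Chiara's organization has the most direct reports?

Chiara

Direct-report counts within Chiara's organization: Chiara has 3; Rania has 1; Hiro has 1. The largest is 3, held by Chiara.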